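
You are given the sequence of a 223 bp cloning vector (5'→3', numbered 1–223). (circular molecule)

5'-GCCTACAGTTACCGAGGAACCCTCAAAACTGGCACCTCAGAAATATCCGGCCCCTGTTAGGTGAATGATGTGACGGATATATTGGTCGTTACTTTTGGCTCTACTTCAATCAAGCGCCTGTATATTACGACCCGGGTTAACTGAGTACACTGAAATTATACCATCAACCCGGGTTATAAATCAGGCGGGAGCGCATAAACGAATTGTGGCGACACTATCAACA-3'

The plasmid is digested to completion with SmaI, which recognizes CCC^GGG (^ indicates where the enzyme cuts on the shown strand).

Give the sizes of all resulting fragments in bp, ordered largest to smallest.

SmaI sites (CCCGGG) start at positions 131, 168.
SmaI cuts after base 3 of each site, so after positions 133, 170.
Circular molecule, 2 cuts → 2 fragments:
  134–170 → 37 bp
  171–223 then 1–133 → 53 + 133 = 186 bp
Sorted largest to smallest: 186, 37 bp.

186, 37 bp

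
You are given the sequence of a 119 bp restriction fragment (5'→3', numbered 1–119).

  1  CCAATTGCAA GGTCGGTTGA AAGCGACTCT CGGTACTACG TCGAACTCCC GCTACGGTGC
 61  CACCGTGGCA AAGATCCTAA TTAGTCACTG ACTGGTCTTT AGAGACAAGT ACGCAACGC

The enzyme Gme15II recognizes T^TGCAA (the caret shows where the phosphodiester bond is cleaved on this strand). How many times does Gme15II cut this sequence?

TTGCAA occurs starting at position 5.
Gme15II cuts at 1 site.

1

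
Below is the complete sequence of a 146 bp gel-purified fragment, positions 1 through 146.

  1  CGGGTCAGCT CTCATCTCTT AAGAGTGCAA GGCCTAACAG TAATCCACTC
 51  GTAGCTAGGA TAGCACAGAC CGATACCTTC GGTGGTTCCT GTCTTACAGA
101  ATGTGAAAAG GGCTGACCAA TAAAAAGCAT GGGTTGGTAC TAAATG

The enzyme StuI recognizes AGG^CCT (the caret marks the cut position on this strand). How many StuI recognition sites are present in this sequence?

1

AGGCCT occurs starting at position 30.
StuI cuts at 1 site.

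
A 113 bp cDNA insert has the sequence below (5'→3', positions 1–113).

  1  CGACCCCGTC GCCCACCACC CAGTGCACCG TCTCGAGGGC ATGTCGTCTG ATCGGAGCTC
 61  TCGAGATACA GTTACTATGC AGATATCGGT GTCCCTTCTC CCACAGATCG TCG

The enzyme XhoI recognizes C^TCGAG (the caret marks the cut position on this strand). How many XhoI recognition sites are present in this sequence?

2

CTCGAG occurs starting at positions 32, 60.
XhoI cuts at 2 sites.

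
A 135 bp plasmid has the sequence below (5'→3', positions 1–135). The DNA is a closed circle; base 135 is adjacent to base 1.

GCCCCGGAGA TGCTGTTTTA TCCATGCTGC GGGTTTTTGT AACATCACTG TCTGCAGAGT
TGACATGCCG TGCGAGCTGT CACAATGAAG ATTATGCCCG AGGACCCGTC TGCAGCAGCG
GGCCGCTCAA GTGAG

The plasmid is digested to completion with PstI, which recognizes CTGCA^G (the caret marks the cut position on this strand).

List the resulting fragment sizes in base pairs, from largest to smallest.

PstI sites (CTGCAG) start at positions 52, 110.
PstI cuts after base 5 of each site (before the last base), so after positions 56, 114.
Circular molecule, 2 cuts → 2 fragments:
  57–114 → 58 bp
  115–135 then 1–56 → 21 + 56 = 77 bp
Sorted largest to smallest: 77, 58 bp.

77, 58 bp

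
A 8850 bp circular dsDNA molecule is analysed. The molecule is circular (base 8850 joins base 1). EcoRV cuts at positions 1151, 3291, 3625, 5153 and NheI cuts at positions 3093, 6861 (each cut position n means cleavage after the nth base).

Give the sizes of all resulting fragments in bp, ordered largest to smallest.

Combined cut positions (sorted): 1151, 3093, 3291, 3625, 5153, 6861.
Circular molecule, 6 cuts → 6 fragments:
  3093 − 1151 = 1942 bp
  3291 − 3093 = 198 bp
  3625 − 3291 = 334 bp
  5153 − 3625 = 1528 bp
  6861 − 5153 = 1708 bp
  wrap: 8850 − 6861 + 1151 = 3140 bp
Sorted largest to smallest: 3140, 1942, 1708, 1528, 334, 198 bp.

3140, 1942, 1708, 1528, 334, 198 bp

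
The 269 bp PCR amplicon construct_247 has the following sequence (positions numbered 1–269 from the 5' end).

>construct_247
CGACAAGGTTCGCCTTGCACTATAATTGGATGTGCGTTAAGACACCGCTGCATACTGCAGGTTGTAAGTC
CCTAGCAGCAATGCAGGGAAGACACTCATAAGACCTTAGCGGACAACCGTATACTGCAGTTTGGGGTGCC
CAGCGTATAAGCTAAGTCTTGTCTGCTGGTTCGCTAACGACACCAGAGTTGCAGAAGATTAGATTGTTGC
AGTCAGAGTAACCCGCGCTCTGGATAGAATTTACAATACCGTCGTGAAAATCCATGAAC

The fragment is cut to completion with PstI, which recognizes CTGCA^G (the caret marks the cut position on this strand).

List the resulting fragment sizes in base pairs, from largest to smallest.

PstI sites (CTGCAG) start at positions 55, 124.
PstI cuts after base 5 of each site (before the last base), so after positions 59, 128.
Linear molecule, 2 cuts → 3 fragments:
  1–59 → 59 bp
  60–128 → 69 bp
  129–269 → 141 bp
Sorted largest to smallest: 141, 69, 59 bp.

141, 69, 59 bp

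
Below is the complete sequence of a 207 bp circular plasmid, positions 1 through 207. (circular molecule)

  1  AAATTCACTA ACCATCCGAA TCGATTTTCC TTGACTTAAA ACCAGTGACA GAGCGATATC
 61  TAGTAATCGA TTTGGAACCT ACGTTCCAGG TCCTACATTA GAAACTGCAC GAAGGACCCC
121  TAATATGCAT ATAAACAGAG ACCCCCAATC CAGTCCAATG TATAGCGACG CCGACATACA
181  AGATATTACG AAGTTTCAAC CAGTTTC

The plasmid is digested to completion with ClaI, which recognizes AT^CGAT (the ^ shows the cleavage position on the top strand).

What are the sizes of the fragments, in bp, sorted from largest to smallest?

ClaI sites (ATCGAT) start at positions 20, 66.
ClaI cuts after base 2 of each site, so after positions 21, 67.
Circular molecule, 2 cuts → 2 fragments:
  22–67 → 46 bp
  68–207 then 1–21 → 140 + 21 = 161 bp
Sorted largest to smallest: 161, 46 bp.

161, 46 bp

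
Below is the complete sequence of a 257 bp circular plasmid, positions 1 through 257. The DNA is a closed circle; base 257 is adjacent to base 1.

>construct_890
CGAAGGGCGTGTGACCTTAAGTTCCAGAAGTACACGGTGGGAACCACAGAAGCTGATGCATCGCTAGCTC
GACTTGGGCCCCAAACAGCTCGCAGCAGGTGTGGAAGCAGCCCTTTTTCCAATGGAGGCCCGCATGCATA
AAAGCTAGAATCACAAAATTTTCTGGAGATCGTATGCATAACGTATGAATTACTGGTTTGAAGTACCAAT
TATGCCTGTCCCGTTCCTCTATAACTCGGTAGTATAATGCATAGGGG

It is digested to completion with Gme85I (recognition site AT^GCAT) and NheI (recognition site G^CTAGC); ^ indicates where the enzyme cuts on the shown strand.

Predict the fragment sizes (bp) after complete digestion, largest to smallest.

Gme85I sites (ATGCAT) start at positions 56, 134, 174, 247.
Gme85I cuts after base 2 of each site, so after positions 57, 135, 175, 248.
The NheI site (GCTAGC) starts at position 63.
NheI cuts after the first base of each site, so after position 63.
Combined cut positions: 57, 63, 135, 175, 248.
Circular molecule, 5 cuts → 5 fragments:
  58–63 → 6 bp
  64–135 → 72 bp
  136–175 → 40 bp
  176–248 → 73 bp
  249–257 then 1–57 → 9 + 57 = 66 bp
Sorted largest to smallest: 73, 72, 66, 40, 6 bp.

73, 72, 66, 40, 6 bp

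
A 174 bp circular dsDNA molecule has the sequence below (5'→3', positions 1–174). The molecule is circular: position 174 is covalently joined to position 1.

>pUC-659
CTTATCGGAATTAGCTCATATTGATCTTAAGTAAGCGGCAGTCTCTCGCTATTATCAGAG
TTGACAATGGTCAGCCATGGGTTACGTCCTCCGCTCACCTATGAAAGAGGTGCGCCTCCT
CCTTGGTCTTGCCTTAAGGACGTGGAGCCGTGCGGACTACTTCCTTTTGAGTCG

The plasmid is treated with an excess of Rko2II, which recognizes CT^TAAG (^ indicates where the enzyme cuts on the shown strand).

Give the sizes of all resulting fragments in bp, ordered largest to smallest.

Rko2II sites (CTTAAG) start at positions 26, 133.
Rko2II cuts after base 2 of each site, so after positions 27, 134.
Circular molecule, 2 cuts → 2 fragments:
  28–134 → 107 bp
  135–174 then 1–27 → 40 + 27 = 67 bp
Sorted largest to smallest: 107, 67 bp.

107, 67 bp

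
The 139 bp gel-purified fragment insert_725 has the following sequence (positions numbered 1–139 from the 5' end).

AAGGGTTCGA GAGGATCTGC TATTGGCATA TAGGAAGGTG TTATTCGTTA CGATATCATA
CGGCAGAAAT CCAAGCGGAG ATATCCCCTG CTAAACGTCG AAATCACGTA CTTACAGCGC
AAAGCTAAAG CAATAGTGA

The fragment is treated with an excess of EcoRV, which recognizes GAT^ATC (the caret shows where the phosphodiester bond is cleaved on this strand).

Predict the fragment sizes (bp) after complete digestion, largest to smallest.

57, 54, 28 bp

EcoRV sites (GATATC) start at positions 52, 80.
EcoRV cuts after base 3 of each site, so after positions 54, 82.
Linear molecule, 2 cuts → 3 fragments:
  1–54 → 54 bp
  55–82 → 28 bp
  83–139 → 57 bp
Sorted largest to smallest: 57, 54, 28 bp.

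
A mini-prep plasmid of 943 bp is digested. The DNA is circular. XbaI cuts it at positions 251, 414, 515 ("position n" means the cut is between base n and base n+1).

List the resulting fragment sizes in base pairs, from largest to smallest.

Circular molecule, 3 cuts → 3 fragments:
  414 − 251 = 163 bp
  515 − 414 = 101 bp
  wrap: 943 − 515 + 251 = 679 bp
Sorted largest to smallest: 679, 163, 101 bp.

679, 163, 101 bp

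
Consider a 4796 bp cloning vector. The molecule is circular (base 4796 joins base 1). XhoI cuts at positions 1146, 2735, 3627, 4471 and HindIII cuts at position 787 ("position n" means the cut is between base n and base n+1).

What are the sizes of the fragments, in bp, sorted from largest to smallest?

1589, 1112, 892, 844, 359 bp

Combined cut positions (sorted): 787, 1146, 2735, 3627, 4471.
Circular molecule, 5 cuts → 5 fragments:
  1146 − 787 = 359 bp
  2735 − 1146 = 1589 bp
  3627 − 2735 = 892 bp
  4471 − 3627 = 844 bp
  wrap: 4796 − 4471 + 787 = 1112 bp
Sorted largest to smallest: 1589, 1112, 892, 844, 359 bp.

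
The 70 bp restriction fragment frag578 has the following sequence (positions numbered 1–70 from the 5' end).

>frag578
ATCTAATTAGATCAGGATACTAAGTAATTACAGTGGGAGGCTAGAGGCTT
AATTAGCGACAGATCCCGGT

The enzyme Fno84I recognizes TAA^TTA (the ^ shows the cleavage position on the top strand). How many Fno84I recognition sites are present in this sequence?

TAATTA occurs starting at positions 4, 25, 50.
Fno84I cuts at 3 sites.

3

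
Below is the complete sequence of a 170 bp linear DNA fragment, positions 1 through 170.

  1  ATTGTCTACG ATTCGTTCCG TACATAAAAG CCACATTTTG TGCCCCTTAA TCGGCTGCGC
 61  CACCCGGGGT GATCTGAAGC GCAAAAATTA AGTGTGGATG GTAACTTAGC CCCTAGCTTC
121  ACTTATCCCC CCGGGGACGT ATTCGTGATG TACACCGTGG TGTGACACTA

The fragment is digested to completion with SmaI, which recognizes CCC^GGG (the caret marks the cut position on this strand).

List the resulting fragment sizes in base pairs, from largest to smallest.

SmaI sites (CCCGGG) start at positions 63, 130.
SmaI cuts after base 3 of each site, so after positions 65, 132.
Linear molecule, 2 cuts → 3 fragments:
  1–65 → 65 bp
  66–132 → 67 bp
  133–170 → 38 bp
Sorted largest to smallest: 67, 65, 38 bp.

67, 65, 38 bp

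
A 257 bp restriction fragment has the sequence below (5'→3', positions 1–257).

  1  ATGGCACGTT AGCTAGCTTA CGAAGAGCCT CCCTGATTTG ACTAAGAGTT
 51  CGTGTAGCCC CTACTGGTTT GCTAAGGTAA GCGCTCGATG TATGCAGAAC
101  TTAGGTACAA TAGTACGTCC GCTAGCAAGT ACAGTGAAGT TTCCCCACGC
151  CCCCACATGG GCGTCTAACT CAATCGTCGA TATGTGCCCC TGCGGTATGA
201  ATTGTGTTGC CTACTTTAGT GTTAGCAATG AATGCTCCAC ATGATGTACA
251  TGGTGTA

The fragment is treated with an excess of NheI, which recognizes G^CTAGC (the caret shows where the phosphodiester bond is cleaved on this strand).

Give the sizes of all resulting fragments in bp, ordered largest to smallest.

136, 109, 12 bp

NheI sites (GCTAGC) start at positions 12, 121.
NheI cuts after the first base of each site, so after positions 12, 121.
Linear molecule, 2 cuts → 3 fragments:
  1–12 → 12 bp
  13–121 → 109 bp
  122–257 → 136 bp
Sorted largest to smallest: 136, 109, 12 bp.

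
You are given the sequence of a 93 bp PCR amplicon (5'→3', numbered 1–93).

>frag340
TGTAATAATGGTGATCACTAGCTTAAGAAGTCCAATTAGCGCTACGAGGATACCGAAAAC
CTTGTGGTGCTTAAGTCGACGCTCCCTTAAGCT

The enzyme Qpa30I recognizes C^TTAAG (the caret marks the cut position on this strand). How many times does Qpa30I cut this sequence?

CTTAAG occurs starting at positions 22, 70, 86.
Qpa30I cuts at 3 sites.

3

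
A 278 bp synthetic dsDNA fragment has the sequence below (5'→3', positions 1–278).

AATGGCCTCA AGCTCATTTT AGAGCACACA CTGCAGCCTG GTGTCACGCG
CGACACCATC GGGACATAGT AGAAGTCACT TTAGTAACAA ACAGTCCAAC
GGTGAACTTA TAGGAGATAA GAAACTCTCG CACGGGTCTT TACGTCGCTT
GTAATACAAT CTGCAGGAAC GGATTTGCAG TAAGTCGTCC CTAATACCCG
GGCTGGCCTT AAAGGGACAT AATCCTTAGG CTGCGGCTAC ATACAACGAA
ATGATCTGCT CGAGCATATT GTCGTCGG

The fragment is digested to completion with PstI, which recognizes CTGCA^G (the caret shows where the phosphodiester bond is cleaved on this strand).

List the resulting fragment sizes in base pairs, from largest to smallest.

PstI sites (CTGCAG) start at positions 31, 161.
PstI cuts after base 5 of each site (before the last base), so after positions 35, 165.
Linear molecule, 2 cuts → 3 fragments:
  1–35 → 35 bp
  36–165 → 130 bp
  166–278 → 113 bp
Sorted largest to smallest: 130, 113, 35 bp.

130, 113, 35 bp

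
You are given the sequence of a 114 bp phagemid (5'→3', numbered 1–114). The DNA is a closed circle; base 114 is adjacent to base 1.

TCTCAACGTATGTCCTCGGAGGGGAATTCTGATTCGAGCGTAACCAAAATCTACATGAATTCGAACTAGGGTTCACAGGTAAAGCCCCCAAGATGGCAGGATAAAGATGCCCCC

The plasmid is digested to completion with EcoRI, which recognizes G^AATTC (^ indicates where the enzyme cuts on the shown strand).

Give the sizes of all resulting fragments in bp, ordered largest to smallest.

EcoRI sites (GAATTC) start at positions 24, 57.
EcoRI cuts after the first base of each site, so after positions 24, 57.
Circular molecule, 2 cuts → 2 fragments:
  25–57 → 33 bp
  58–114 then 1–24 → 57 + 24 = 81 bp
Sorted largest to smallest: 81, 33 bp.

81, 33 bp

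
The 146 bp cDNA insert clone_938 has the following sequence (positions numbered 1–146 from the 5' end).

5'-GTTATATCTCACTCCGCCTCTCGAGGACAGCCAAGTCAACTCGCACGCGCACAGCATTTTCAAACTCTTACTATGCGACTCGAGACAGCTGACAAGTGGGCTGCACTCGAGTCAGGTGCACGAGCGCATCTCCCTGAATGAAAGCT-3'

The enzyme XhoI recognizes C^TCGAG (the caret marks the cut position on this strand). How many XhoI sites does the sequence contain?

CTCGAG occurs starting at positions 20, 79, 106.
XhoI cuts at 3 sites.

3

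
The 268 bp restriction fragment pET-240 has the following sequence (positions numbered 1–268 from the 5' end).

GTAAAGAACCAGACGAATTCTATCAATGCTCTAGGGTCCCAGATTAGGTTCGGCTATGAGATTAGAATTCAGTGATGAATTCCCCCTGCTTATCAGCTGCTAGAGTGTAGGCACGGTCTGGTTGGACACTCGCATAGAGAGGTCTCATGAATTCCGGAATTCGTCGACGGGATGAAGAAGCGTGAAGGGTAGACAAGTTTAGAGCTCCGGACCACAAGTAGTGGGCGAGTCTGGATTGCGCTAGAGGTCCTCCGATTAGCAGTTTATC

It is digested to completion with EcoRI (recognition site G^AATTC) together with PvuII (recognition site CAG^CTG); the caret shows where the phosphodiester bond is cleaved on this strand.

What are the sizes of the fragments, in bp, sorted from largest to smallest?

111, 53, 50, 19, 15, 12, 8 bp

EcoRI sites (GAATTC) start at positions 15, 65, 77, 149, 157.
EcoRI cuts after the first base of each site, so after positions 15, 65, 77, 149, 157.
The PvuII site (CAGCTG) starts at position 94.
PvuII cuts after base 3 of each site, so after position 96.
Combined cut positions: 15, 65, 77, 96, 149, 157.
Linear molecule, 6 cuts → 7 fragments:
  1–15 → 15 bp
  16–65 → 50 bp
  66–77 → 12 bp
  78–96 → 19 bp
  97–149 → 53 bp
  150–157 → 8 bp
  158–268 → 111 bp
Sorted largest to smallest: 111, 53, 50, 19, 15, 12, 8 bp.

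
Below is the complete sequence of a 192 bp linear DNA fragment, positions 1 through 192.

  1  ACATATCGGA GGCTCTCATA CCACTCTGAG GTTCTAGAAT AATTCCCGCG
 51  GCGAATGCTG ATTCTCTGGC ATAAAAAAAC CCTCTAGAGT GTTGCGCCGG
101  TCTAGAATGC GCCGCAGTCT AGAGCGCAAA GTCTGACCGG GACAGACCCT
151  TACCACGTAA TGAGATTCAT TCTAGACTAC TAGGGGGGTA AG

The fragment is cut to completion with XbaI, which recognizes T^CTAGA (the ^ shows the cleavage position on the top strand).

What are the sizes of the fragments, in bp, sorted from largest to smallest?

XbaI sites (TCTAGA) start at positions 33, 83, 101, 118, 171.
XbaI cuts after the first base of each site, so after positions 33, 83, 101, 118, 171.
Linear molecule, 5 cuts → 6 fragments:
  1–33 → 33 bp
  34–83 → 50 bp
  84–101 → 18 bp
  102–118 → 17 bp
  119–171 → 53 bp
  172–192 → 21 bp
Sorted largest to smallest: 53, 50, 33, 21, 18, 17 bp.

53, 50, 33, 21, 18, 17 bp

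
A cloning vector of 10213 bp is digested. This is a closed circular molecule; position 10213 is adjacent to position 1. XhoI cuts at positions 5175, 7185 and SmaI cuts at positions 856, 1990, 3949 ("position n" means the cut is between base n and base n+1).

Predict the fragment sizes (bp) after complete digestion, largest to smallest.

3884, 2010, 1959, 1226, 1134 bp

Combined cut positions (sorted): 856, 1990, 3949, 5175, 7185.
Circular molecule, 5 cuts → 5 fragments:
  1990 − 856 = 1134 bp
  3949 − 1990 = 1959 bp
  5175 − 3949 = 1226 bp
  7185 − 5175 = 2010 bp
  wrap: 10213 − 7185 + 856 = 3884 bp
Sorted largest to smallest: 3884, 2010, 1959, 1226, 1134 bp.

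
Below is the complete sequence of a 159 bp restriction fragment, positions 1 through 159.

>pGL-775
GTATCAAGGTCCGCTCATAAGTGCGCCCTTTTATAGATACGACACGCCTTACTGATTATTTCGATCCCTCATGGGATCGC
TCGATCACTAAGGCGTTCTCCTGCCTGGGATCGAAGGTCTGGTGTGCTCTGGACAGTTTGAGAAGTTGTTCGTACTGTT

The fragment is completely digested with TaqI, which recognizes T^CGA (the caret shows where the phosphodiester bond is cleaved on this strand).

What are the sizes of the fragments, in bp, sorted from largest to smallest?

TaqI sites (TCGA) start at positions 61, 81, 111.
TaqI cuts after the first base of each site, so after positions 61, 81, 111.
Linear molecule, 3 cuts → 4 fragments:
  1–61 → 61 bp
  62–81 → 20 bp
  82–111 → 30 bp
  112–159 → 48 bp
Sorted largest to smallest: 61, 48, 30, 20 bp.

61, 48, 30, 20 bp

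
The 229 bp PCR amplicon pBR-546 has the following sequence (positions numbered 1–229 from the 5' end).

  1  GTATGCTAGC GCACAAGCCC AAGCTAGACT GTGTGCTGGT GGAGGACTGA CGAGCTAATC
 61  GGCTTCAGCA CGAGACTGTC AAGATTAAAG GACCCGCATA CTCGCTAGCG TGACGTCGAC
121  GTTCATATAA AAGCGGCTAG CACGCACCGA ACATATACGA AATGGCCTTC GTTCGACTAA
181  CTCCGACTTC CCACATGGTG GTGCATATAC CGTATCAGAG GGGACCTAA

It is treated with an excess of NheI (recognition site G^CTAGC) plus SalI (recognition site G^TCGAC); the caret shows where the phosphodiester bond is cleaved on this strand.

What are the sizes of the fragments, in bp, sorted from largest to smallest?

99, 93, 21, 11, 5 bp

NheI sites (GCTAGC) start at positions 5, 104, 136.
NheI cuts after the first base of each site, so after positions 5, 104, 136.
The SalI site (GTCGAC) starts at position 115.
SalI cuts after the first base of each site, so after position 115.
Combined cut positions: 5, 104, 115, 136.
Linear molecule, 4 cuts → 5 fragments:
  1–5 → 5 bp
  6–104 → 99 bp
  105–115 → 11 bp
  116–136 → 21 bp
  137–229 → 93 bp
Sorted largest to smallest: 99, 93, 21, 11, 5 bp.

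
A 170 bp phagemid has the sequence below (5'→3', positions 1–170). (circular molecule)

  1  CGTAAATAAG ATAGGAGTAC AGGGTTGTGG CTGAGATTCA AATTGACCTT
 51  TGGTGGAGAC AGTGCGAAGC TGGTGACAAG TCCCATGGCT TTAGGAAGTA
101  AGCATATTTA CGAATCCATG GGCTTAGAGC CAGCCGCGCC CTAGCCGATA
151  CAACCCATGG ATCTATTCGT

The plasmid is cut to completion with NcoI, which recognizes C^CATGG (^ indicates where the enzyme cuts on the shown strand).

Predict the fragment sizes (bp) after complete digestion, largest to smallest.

NcoI sites (CCATGG) start at positions 83, 116, 155.
NcoI cuts after the first base of each site, so after positions 83, 116, 155.
Circular molecule, 3 cuts → 3 fragments:
  84–116 → 33 bp
  117–155 → 39 bp
  156–170 then 1–83 → 15 + 83 = 98 bp
Sorted largest to smallest: 98, 39, 33 bp.

98, 39, 33 bp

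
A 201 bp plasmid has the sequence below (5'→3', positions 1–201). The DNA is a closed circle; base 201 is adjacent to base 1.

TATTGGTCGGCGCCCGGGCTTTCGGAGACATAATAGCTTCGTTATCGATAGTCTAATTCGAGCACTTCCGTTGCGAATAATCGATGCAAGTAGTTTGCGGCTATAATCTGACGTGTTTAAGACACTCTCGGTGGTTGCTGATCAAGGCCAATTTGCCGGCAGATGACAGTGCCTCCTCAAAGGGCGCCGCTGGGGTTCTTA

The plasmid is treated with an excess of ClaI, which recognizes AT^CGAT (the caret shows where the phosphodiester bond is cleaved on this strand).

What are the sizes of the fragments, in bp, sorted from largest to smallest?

165, 36 bp

ClaI sites (ATCGAT) start at positions 44, 80.
ClaI cuts after base 2 of each site, so after positions 45, 81.
Circular molecule, 2 cuts → 2 fragments:
  46–81 → 36 bp
  82–201 then 1–45 → 120 + 45 = 165 bp
Sorted largest to smallest: 165, 36 bp.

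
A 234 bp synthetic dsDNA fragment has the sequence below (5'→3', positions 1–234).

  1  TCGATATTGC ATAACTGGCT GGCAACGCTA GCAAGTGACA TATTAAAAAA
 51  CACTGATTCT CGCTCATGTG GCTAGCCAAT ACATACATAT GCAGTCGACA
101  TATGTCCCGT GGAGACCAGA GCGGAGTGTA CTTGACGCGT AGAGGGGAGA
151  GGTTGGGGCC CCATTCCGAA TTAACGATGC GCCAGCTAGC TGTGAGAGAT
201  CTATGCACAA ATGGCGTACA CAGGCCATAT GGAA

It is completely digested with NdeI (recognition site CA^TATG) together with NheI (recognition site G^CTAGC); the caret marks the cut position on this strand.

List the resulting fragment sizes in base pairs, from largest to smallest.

NdeI sites (CATATG) start at positions 86, 99, 226.
NdeI cuts after base 2 of each site, so after positions 87, 100, 227.
NheI sites (GCTAGC) start at positions 27, 71, 185.
NheI cuts after the first base of each site, so after positions 27, 71, 185.
Combined cut positions: 27, 71, 87, 100, 185, 227.
Linear molecule, 6 cuts → 7 fragments:
  1–27 → 27 bp
  28–71 → 44 bp
  72–87 → 16 bp
  88–100 → 13 bp
  101–185 → 85 bp
  186–227 → 42 bp
  228–234 → 7 bp
Sorted largest to smallest: 85, 44, 42, 27, 16, 13, 7 bp.

85, 44, 42, 27, 16, 13, 7 bp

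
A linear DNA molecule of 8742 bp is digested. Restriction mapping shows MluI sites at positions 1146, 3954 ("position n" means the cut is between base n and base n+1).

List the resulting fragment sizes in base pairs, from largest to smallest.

Linear molecule, 2 cuts → 3 fragments:
  1146 − 0 = 1146 bp
  3954 − 1146 = 2808 bp
  8742 − 3954 = 4788 bp
Sorted largest to smallest: 4788, 2808, 1146 bp.

4788, 2808, 1146 bp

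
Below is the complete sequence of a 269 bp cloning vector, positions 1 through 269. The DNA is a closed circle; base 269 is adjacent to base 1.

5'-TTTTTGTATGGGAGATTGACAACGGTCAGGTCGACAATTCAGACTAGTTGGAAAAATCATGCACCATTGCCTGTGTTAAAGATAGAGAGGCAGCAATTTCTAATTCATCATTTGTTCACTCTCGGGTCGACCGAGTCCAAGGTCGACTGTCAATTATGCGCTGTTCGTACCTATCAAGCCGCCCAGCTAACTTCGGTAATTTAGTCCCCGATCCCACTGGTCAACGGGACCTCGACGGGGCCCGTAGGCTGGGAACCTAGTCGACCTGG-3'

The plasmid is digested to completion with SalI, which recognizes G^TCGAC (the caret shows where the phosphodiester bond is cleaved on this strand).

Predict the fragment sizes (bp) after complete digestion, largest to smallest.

118, 96, 39, 16 bp

SalI sites (GTCGAC) start at positions 30, 126, 142, 260.
SalI cuts after the first base of each site, so after positions 30, 126, 142, 260.
Circular molecule, 4 cuts → 4 fragments:
  31–126 → 96 bp
  127–142 → 16 bp
  143–260 → 118 bp
  261–269 then 1–30 → 9 + 30 = 39 bp
Sorted largest to smallest: 118, 96, 39, 16 bp.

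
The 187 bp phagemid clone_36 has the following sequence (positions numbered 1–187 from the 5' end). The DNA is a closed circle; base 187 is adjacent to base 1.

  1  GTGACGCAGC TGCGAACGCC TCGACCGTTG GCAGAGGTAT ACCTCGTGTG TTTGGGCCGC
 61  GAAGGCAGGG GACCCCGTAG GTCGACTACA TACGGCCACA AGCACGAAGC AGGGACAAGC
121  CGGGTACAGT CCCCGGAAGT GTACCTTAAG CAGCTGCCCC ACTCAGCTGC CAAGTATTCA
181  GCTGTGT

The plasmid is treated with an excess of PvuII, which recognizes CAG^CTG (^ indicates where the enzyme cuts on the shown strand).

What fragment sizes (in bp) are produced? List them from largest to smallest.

144, 15, 15, 13 bp

PvuII sites (CAGCTG) start at positions 7, 151, 164, 179.
PvuII cuts after base 3 of each site, so after positions 9, 153, 166, 181.
Circular molecule, 4 cuts → 4 fragments:
  10–153 → 144 bp
  154–166 → 13 bp
  167–181 → 15 bp
  182–187 then 1–9 → 6 + 9 = 15 bp
Sorted largest to smallest: 144, 15, 15, 13 bp.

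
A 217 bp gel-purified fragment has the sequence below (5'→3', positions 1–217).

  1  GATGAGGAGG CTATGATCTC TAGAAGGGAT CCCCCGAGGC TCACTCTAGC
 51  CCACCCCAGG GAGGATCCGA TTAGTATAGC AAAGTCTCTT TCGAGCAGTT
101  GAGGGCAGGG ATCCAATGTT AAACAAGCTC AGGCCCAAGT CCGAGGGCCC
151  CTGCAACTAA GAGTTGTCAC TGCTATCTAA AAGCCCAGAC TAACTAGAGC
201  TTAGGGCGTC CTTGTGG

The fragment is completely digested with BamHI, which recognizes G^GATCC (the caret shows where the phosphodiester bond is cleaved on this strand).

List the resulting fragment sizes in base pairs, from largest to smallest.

BamHI sites (GGATCC) start at positions 27, 63, 109.
BamHI cuts after the first base of each site, so after positions 27, 63, 109.
Linear molecule, 3 cuts → 4 fragments:
  1–27 → 27 bp
  28–63 → 36 bp
  64–109 → 46 bp
  110–217 → 108 bp
Sorted largest to smallest: 108, 46, 36, 27 bp.

108, 46, 36, 27 bp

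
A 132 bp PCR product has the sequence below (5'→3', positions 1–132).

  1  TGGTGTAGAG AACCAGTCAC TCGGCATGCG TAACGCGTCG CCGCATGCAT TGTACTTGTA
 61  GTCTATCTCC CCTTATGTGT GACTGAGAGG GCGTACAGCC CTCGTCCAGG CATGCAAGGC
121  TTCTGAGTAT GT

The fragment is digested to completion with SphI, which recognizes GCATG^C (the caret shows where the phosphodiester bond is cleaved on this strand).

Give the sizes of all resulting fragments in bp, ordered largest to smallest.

SphI sites (GCATGC) start at positions 24, 43, 110.
SphI cuts after base 5 of each site (before the last base), so after positions 28, 47, 114.
Linear molecule, 3 cuts → 4 fragments:
  1–28 → 28 bp
  29–47 → 19 bp
  48–114 → 67 bp
  115–132 → 18 bp
Sorted largest to smallest: 67, 28, 19, 18 bp.

67, 28, 19, 18 bp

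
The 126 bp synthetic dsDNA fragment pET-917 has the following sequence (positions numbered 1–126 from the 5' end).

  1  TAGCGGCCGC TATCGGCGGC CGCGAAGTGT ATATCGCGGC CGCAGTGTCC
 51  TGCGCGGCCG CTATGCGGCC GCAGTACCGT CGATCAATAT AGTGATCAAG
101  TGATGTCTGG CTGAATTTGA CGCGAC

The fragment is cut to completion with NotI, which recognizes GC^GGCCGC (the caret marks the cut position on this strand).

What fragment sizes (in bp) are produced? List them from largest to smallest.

60, 20, 18, 13, 11, 4 bp

NotI sites (GCGGCCGC) start at positions 3, 16, 36, 54, 65.
NotI cuts after base 2 of each site, so after positions 4, 17, 37, 55, 66.
Linear molecule, 5 cuts → 6 fragments:
  1–4 → 4 bp
  5–17 → 13 bp
  18–37 → 20 bp
  38–55 → 18 bp
  56–66 → 11 bp
  67–126 → 60 bp
Sorted largest to smallest: 60, 20, 18, 13, 11, 4 bp.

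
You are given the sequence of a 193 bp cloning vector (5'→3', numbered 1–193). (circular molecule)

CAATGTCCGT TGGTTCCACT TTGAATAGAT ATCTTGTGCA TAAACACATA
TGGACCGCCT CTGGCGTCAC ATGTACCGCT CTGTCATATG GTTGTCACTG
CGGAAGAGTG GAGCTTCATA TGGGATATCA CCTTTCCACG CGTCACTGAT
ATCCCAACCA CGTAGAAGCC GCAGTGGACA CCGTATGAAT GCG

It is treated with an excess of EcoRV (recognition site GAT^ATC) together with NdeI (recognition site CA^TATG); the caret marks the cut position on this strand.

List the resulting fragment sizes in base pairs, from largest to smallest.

73, 38, 32, 24, 18, 8 bp

EcoRV sites (GATATC) start at positions 28, 124, 148.
EcoRV cuts after base 3 of each site, so after positions 30, 126, 150.
NdeI sites (CATATG) start at positions 47, 85, 117.
NdeI cuts after base 2 of each site, so after positions 48, 86, 118.
Combined cut positions: 30, 48, 86, 118, 126, 150.
Circular molecule, 6 cuts → 6 fragments:
  31–48 → 18 bp
  49–86 → 38 bp
  87–118 → 32 bp
  119–126 → 8 bp
  127–150 → 24 bp
  151–193 then 1–30 → 43 + 30 = 73 bp
Sorted largest to smallest: 73, 38, 32, 24, 18, 8 bp.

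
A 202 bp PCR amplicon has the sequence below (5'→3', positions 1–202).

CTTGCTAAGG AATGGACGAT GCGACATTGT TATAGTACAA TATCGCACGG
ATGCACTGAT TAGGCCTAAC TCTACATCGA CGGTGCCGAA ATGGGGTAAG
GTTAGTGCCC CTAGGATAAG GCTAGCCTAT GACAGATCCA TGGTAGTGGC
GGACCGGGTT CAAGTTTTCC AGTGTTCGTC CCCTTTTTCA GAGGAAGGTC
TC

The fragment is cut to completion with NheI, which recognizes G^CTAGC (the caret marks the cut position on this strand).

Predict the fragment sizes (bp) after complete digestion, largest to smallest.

The NheI site (GCTAGC) starts at position 121.
NheI cuts after the first base of each site, so after position 121.
Linear molecule, 1 cut → 2 fragments:
  1–121 → 121 bp
  122–202 → 81 bp
Sorted largest to smallest: 121, 81 bp.

121, 81 bp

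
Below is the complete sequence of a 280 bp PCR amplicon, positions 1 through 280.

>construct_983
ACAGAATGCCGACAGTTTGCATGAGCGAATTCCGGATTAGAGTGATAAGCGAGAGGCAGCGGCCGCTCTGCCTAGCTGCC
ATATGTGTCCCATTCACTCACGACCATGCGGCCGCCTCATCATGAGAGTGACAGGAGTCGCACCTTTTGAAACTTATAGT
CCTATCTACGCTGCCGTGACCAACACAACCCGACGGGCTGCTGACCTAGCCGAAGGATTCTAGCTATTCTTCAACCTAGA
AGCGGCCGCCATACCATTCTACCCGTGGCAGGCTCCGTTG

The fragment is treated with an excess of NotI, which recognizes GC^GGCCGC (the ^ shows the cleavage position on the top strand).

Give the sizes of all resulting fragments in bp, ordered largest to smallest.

NotI sites (GCGGCCGC) start at positions 59, 108, 242.
NotI cuts after base 2 of each site, so after positions 60, 109, 243.
Linear molecule, 3 cuts → 4 fragments:
  1–60 → 60 bp
  61–109 → 49 bp
  110–243 → 134 bp
  244–280 → 37 bp
Sorted largest to smallest: 134, 60, 49, 37 bp.

134, 60, 49, 37 bp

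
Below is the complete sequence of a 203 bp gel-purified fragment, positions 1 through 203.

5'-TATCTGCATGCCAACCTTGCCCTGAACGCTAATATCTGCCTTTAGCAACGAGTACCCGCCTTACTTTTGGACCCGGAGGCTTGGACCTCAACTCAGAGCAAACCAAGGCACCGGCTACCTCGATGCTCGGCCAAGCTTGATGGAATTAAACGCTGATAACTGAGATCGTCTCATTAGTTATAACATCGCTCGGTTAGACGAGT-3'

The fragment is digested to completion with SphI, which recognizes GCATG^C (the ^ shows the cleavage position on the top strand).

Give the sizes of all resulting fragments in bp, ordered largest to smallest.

The SphI site (GCATGC) starts at position 6.
SphI cuts after base 5 of each site (before the last base), so after position 10.
Linear molecule, 1 cut → 2 fragments:
  1–10 → 10 bp
  11–203 → 193 bp
Sorted largest to smallest: 193, 10 bp.

193, 10 bp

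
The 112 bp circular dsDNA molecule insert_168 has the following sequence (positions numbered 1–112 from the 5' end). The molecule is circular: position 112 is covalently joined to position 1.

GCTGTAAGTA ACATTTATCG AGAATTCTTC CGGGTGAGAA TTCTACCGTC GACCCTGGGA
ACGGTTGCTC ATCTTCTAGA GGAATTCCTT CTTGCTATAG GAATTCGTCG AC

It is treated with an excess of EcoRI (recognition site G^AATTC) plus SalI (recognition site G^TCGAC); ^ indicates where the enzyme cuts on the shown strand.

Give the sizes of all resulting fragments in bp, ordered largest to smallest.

EcoRI sites (GAATTC) start at positions 22, 38, 82, 101.
EcoRI cuts after the first base of each site, so after positions 22, 38, 82, 101.
SalI sites (GTCGAC) start at positions 48, 107.
SalI cuts after the first base of each site, so after positions 48, 107.
Combined cut positions: 22, 38, 48, 82, 101, 107.
Circular molecule, 6 cuts → 6 fragments:
  23–38 → 16 bp
  39–48 → 10 bp
  49–82 → 34 bp
  83–101 → 19 bp
  102–107 → 6 bp
  108–112 then 1–22 → 5 + 22 = 27 bp
Sorted largest to smallest: 34, 27, 19, 16, 10, 6 bp.

34, 27, 19, 16, 10, 6 bp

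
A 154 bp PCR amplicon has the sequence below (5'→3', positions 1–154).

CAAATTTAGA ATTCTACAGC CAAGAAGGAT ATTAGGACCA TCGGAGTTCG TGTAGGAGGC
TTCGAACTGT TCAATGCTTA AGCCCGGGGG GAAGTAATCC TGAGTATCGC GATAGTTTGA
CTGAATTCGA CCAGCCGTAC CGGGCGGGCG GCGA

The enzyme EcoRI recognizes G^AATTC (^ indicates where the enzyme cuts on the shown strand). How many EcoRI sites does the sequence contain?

GAATTC occurs starting at positions 9, 123.
EcoRI cuts at 2 sites.

2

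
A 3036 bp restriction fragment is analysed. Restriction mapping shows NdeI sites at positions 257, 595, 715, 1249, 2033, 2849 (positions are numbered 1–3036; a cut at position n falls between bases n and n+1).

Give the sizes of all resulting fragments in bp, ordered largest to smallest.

Linear molecule, 6 cuts → 7 fragments:
  257 − 0 = 257 bp
  595 − 257 = 338 bp
  715 − 595 = 120 bp
  1249 − 715 = 534 bp
  2033 − 1249 = 784 bp
  2849 − 2033 = 816 bp
  3036 − 2849 = 187 bp
Sorted largest to smallest: 816, 784, 534, 338, 257, 187, 120 bp.

816, 784, 534, 338, 257, 187, 120 bp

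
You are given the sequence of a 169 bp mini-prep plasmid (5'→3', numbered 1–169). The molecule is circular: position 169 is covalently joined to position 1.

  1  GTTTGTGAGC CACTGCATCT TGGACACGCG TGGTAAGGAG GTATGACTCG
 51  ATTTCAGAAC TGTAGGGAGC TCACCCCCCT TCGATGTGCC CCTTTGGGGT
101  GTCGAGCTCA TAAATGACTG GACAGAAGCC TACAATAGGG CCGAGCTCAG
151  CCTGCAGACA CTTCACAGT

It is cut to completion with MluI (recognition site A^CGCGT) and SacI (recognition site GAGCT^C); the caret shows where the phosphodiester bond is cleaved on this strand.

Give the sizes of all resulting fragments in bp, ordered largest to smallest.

48, 45, 39, 37 bp

The MluI site (ACGCGT) starts at position 26.
MluI cuts after the first base of each site, so after position 26.
SacI sites (GAGCTC) start at positions 67, 104, 143.
SacI cuts after base 5 of each site (before the last base), so after positions 71, 108, 147.
Combined cut positions: 26, 71, 108, 147.
Circular molecule, 4 cuts → 4 fragments:
  27–71 → 45 bp
  72–108 → 37 bp
  109–147 → 39 bp
  148–169 then 1–26 → 22 + 26 = 48 bp
Sorted largest to smallest: 48, 45, 39, 37 bp.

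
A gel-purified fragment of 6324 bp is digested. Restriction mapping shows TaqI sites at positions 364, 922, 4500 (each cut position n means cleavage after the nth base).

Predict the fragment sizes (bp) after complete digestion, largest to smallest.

Linear molecule, 3 cuts → 4 fragments:
  364 − 0 = 364 bp
  922 − 364 = 558 bp
  4500 − 922 = 3578 bp
  6324 − 4500 = 1824 bp
Sorted largest to smallest: 3578, 1824, 558, 364 bp.

3578, 1824, 558, 364 bp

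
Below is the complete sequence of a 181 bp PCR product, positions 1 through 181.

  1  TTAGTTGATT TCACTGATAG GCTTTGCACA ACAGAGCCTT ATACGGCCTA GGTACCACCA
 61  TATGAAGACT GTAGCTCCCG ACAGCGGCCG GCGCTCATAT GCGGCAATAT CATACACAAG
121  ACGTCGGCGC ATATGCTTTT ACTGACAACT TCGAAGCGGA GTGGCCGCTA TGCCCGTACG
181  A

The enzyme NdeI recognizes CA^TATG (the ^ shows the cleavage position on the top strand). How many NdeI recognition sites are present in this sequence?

CATATG occurs starting at positions 59, 96, 130.
NdeI cuts at 3 sites.

3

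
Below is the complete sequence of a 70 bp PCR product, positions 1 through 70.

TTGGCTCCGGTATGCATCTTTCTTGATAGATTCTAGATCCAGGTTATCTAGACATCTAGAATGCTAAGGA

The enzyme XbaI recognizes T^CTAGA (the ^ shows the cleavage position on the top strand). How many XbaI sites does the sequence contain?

3

TCTAGA occurs starting at positions 32, 47, 55.
XbaI cuts at 3 sites.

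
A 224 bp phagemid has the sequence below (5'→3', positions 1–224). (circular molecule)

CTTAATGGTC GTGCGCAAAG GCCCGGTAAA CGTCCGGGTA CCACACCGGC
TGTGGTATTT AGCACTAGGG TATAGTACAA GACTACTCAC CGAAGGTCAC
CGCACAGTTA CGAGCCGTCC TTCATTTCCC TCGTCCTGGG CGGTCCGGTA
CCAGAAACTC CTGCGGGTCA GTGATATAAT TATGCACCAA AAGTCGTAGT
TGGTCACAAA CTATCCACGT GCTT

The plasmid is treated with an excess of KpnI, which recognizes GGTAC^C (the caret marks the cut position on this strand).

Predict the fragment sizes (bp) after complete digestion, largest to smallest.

114, 110 bp

KpnI sites (GGTACC) start at positions 37, 147.
KpnI cuts after base 5 of each site (before the last base), so after positions 41, 151.
Circular molecule, 2 cuts → 2 fragments:
  42–151 → 110 bp
  152–224 then 1–41 → 73 + 41 = 114 bp
Sorted largest to smallest: 114, 110 bp.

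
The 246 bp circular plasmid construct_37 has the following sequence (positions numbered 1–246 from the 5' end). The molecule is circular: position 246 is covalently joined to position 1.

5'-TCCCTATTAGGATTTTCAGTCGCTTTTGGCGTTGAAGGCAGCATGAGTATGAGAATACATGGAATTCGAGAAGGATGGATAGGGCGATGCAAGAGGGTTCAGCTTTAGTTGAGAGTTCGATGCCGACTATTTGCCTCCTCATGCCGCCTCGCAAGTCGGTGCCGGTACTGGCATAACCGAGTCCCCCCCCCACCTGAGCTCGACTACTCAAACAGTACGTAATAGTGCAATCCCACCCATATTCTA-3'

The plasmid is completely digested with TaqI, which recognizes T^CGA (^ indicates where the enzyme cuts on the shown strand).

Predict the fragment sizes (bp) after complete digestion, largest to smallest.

TaqI sites (TCGA) start at positions 66, 117, 200.
TaqI cuts after the first base of each site, so after positions 66, 117, 200.
Circular molecule, 3 cuts → 3 fragments:
  67–117 → 51 bp
  118–200 → 83 bp
  201–246 then 1–66 → 46 + 66 = 112 bp
Sorted largest to smallest: 112, 83, 51 bp.

112, 83, 51 bp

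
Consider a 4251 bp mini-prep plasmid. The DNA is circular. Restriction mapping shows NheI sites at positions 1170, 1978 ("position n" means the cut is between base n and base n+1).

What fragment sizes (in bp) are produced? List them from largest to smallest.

Circular molecule, 2 cuts → 2 fragments:
  1978 − 1170 = 808 bp
  wrap: 4251 − 1978 + 1170 = 3443 bp
Sorted largest to smallest: 3443, 808 bp.

3443, 808 bp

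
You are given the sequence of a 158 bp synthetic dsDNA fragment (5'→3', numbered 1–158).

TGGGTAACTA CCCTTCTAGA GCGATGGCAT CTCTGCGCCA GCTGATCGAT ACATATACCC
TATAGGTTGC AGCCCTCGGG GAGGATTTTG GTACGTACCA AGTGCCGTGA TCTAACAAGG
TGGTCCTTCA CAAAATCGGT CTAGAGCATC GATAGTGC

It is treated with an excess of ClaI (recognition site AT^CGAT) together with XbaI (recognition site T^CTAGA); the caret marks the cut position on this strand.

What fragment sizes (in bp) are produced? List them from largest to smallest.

ClaI sites (ATCGAT) start at positions 45, 148.
ClaI cuts after base 2 of each site, so after positions 46, 149.
XbaI sites (TCTAGA) start at positions 15, 140.
XbaI cuts after the first base of each site, so after positions 15, 140.
Combined cut positions: 15, 46, 140, 149.
Linear molecule, 4 cuts → 5 fragments:
  1–15 → 15 bp
  16–46 → 31 bp
  47–140 → 94 bp
  141–149 → 9 bp
  150–158 → 9 bp
Sorted largest to smallest: 94, 31, 15, 9, 9 bp.

94, 31, 15, 9, 9 bp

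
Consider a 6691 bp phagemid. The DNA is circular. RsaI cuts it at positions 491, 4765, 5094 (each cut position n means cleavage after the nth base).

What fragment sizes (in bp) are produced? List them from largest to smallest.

Circular molecule, 3 cuts → 3 fragments:
  4765 − 491 = 4274 bp
  5094 − 4765 = 329 bp
  wrap: 6691 − 5094 + 491 = 2088 bp
Sorted largest to smallest: 4274, 2088, 329 bp.

4274, 2088, 329 bp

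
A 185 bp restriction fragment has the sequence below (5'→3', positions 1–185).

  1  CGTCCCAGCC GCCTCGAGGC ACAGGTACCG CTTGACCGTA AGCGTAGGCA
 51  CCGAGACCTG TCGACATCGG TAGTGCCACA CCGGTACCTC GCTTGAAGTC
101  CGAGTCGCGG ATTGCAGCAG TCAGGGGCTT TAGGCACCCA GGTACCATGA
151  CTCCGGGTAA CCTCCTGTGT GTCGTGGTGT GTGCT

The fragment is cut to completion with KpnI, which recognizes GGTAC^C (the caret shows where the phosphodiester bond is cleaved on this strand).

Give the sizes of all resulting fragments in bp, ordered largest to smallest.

59, 58, 40, 28 bp

KpnI sites (GGTACC) start at positions 24, 83, 141.
KpnI cuts after base 5 of each site (before the last base), so after positions 28, 87, 145.
Linear molecule, 3 cuts → 4 fragments:
  1–28 → 28 bp
  29–87 → 59 bp
  88–145 → 58 bp
  146–185 → 40 bp
Sorted largest to smallest: 59, 58, 40, 28 bp.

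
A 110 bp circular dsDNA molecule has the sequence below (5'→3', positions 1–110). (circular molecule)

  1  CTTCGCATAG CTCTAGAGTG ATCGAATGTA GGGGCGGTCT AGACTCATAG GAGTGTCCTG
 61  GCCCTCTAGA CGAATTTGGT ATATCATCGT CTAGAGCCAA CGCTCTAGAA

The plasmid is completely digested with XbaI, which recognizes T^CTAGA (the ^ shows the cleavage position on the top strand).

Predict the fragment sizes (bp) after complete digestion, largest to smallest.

XbaI sites (TCTAGA) start at positions 12, 38, 65, 90, 104.
XbaI cuts after the first base of each site, so after positions 12, 38, 65, 90, 104.
Circular molecule, 5 cuts → 5 fragments:
  13–38 → 26 bp
  39–65 → 27 bp
  66–90 → 25 bp
  91–104 → 14 bp
  105–110 then 1–12 → 6 + 12 = 18 bp
Sorted largest to smallest: 27, 26, 25, 18, 14 bp.

27, 26, 25, 18, 14 bp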